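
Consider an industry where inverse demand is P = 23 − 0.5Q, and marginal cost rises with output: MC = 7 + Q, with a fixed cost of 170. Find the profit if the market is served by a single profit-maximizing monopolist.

Monopoly sets MR = MC: 23 − Q = 7 + Q ⇒ Q = 8, P = 23 − 0.5·8 = 19.
Profit = 19·8 − (7·8 + ½·1·8²) − 170 = −106.

Profit = −106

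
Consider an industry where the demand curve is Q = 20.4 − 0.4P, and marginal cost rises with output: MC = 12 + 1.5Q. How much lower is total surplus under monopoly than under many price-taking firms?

TS falls by 28.125

Inverting demand: P = 51 − 2.5Q.
Under competition P = MC: 51 − 2.5Q = 12 + 1.5Q ⇒ Q = 9.75, P = 26.625.
CS = ½·(51 − 26.625)·9.75 = 7605/64; PS = (26.625·9.75 − 12·9.75 − ½·1.5·9.75²) = 4563/64; TS = 190.125.
The monopolist equates marginal revenue to marginal cost: 51 − 5Q = 12 + 1.5Q, so Q = 6. From demand, P = 36.
CS = ½·(51 − 36)·6 = 45; PS = (36·6 − 12·6 − ½·1.5·6²) = 117; TS = 162.
Change in total surplus: 162 − 190.125 = −28.125.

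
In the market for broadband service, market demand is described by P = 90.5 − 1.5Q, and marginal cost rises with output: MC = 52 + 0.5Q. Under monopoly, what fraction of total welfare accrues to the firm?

Monopoly sets MR = MC: 90.5 − 3Q = 52 + 0.5Q ⇒ Q = 11, P = 90.5 − 1.5·11 = 74.
CS = ½·(90.5 − 74)·11 = 90.75.
PS = P·Q − VC(Q) = 74·11 − (52·11 + ½·0.5·11²) = 211.75.
Share captured = PS/TS = 211.75/302.5 = 0.7.

PS/TS = 0.7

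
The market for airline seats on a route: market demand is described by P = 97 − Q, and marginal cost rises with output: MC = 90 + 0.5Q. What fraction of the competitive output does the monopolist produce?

The monopolist equates marginal revenue to marginal cost: 97 − 2Q = 90 + 0.5Q, so Q = 2.8. From demand, P = 94.2.
Competitive equilibrium sets price equal to marginal cost: 97 − Q = 90 + 0.5Q, so Q = 14/3 and P = 277/3.
Ratio Q_m/Q_c = 2.8/(14/3) = 0.6.

Q_m/Q_c = 0.6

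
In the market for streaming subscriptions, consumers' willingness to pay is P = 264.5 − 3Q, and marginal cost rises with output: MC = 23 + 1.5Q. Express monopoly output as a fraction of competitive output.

The monopolist equates marginal revenue to marginal cost: 264.5 − 6Q = 23 + 1.5Q, so Q = 32.2. From demand, P = 167.9.
Under competition P = MC: 264.5 − 3Q = 23 + 1.5Q ⇒ Q = 161/3, P = 103.5.
Ratio Q_m/Q_c = 32.2/(161/3) = 0.6.

Q_m/Q_c = 0.6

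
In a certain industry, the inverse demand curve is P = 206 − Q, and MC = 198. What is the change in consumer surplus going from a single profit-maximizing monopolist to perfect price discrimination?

CS falls by 8

The monopolist equates marginal revenue to marginal cost: 206 − 2Q = 198, so Q = 4. From demand, P = 202.
CS = ½·(206 − 202)·4 = 8.
Under first-degree price discrimination the firm charges each unit its demand price and produces up to where P = MC, i.e. Q = 8. Consumer surplus is zero; producer surplus equals total surplus.
CS = 0.
Change in consumer surplus: 0 − 8 = −8.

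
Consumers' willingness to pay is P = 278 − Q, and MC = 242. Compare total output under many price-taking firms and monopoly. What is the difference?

Perfect competition: P = MC = 242, so 278 − Q = 242 and Q = 36.
A monopolist chooses Q where MR = MC. MR = 278 − 2Q; setting this equal to 242 gives Q = 18 and P = 260.
Change in total output: 18 − 36 = −18.

Total output falls by 18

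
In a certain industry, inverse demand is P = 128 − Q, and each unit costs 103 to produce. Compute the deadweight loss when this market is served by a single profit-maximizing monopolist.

DWL = 78.125

Competitive firms price at marginal cost: P = 103, giving Q = 25.
A monopolist chooses Q where MR = MC. MR = 128 − 2Q; setting this equal to 103 gives Q = 12.5 and P = 115.5.
DWL is the triangle between Q = 12.5 and Q = 25: ½·(25 − 12.5)·(115.5 − 103) = 78.125.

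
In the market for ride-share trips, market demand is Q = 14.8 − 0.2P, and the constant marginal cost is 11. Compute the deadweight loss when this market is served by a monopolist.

Inverting demand: P = 74 − 5Q.
Under competition P = MC = 11, so Q = (74 − 11)/5 = 12.6.
A monopolist chooses Q where MR = MC. MR = 74 − 10Q; setting this equal to 11 gives Q = 6.3 and P = 42.5.
DWL is the triangle between Q = 6.3 and Q = 12.6: ½·(12.6 − 6.3)·(42.5 − 11) = 99.225.

DWL = 99.225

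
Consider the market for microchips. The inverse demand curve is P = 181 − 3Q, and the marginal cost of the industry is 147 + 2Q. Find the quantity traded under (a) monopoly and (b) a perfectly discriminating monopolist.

The monopolist equates marginal revenue to marginal cost: 181 − 6Q = 147 + 2Q, so Q = 4.25. From demand, P = 168.25.
With perfect price discrimination, output is the efficient level Q = 6.8 (where demand meets MC), but every buyer pays their willingness to pay: CS = 0 and PS = total surplus.

Monopoly: Q = 4.25; Perfect PD: Q = 6.8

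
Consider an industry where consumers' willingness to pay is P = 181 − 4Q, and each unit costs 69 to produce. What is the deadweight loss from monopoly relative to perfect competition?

Under competition P = MC = 69, so Q = (181 − 69)/4 = 28.
The monopolist equates marginal revenue to marginal cost: 181 − 8Q = 69, so Q = 14. From demand, P = 125.
DWL is the triangle between Q = 14 and Q = 28: ½·(28 − 14)·(125 − 69) = 392.

DWL = 392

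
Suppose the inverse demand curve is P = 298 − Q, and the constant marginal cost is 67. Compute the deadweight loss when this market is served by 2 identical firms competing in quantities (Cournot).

DWL = 2964.5

Under competition P = MC = 67, so Q = (298 − 67)/1 = 231.
Cournot with 2 identical firms: the symmetric best-response condition is 298 − 3q = 67. Each firm produces q = 77, total output Q = 154, price P = 144.
DWL is the triangle between Q = 154 and Q = 231: ½·(231 − 154)·(144 − 67) = 2964.5.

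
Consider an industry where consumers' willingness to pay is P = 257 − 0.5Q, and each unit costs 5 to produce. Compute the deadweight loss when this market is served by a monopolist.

Competitive firms price at marginal cost: P = 5, giving Q = 504.
A monopolist chooses Q where MR = MC. MR = 257 − Q; setting this equal to 5 gives Q = 252 and P = 131.
DWL is the triangle between Q = 252 and Q = 504: ½·(504 − 252)·(131 − 5) = 15876.

DWL = 15876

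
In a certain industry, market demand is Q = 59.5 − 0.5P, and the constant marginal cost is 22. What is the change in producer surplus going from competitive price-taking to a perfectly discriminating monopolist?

PS rises by 2352.25

Inverting demand: P = 119 − 2Q.
Perfect competition: P = MC = 22, so 119 − 2Q = 22 and Q = 48.5.
PS = (22 − 22)·48.5 = 0.
With perfect price discrimination, output is the efficient level Q = 48.5 (where demand meets MC), but every buyer pays their willingness to pay: CS = 0 and PS = total surplus.
PS = ½·(119 − 22)·48.5 = 2352.25.
Change in producer surplus: 2352.25 − 0 = 2352.25.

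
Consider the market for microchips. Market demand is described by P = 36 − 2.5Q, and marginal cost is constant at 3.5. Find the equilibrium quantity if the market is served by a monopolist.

Q = 6.5

Monopoly sets MR = MC: 36 − 5Q = 3.5 ⇒ Q = 6.5, P = 36 − 2.5·6.5 = 19.75.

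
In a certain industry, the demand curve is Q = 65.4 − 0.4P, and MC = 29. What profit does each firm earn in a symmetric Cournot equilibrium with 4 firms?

Inverting demand: P = 163.5 − 2.5Q.
With 4 symmetric Cournot firms, each firm's FOC gives 163.5 − 12.5q = 29, so q = 10.76, Q = 4·10.76 = 43.04, and P = 55.9.
Each firm's profit = (55.9 − 29)·10.76 = 289.444.

π_i = 289.444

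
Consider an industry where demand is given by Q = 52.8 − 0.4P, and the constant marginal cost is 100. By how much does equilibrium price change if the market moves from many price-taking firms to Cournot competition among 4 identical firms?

P rises by 6.4

Inverting demand: P = 132 − 2.5Q.
Perfect competition: P = MC = 100, so 132 − 2.5Q = 100 and Q = 12.8.
Cournot with 4 identical firms: the symmetric best-response condition is 132 − 12.5q = 100. Each firm produces q = 2.56, total output Q = 10.24, price P = 106.4.
Change in equilibrium price: 106.4 − 100 = 6.4.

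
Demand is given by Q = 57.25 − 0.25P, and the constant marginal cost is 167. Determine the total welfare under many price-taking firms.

TS = 480.5

Inverting demand: P = 229 − 4Q.
Competitive firms price at marginal cost: P = 167, giving Q = 15.5.
CS = ½·(229 − 167)·15.5 = 480.5; PS = (167 − 167)·15.5 = 0; TS = 480.5.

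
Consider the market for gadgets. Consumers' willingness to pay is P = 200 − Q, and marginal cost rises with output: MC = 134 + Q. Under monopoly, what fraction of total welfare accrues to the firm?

The monopolist equates marginal revenue to marginal cost: 200 − 2Q = 134 + Q, so Q = 22. From demand, P = 178.
CS = ½·(200 − 178)·22 = 242.
PS = P·Q − VC(Q) = 178·22 − (134·22 + ½·1·22²) = 726.
Share captured = PS/TS = 726/968 = 0.75.

PS/TS = 0.75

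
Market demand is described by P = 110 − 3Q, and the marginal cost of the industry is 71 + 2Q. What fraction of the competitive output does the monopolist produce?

Q_m/Q_c = 0.625

The monopolist equates marginal revenue to marginal cost: 110 − 6Q = 71 + 2Q, so Q = 4.875. From demand, P = 95.375.
Under competition P = MC: 110 − 3Q = 71 + 2Q ⇒ Q = 7.8, P = 86.6.
Ratio Q_m/Q_c = 4.875/7.8 = 0.625.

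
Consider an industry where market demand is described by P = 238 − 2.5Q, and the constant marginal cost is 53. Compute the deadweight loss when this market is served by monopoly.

Competitive firms price at marginal cost: P = 53, giving Q = 74.
The monopolist equates marginal revenue to marginal cost: 238 − 5Q = 53, so Q = 37. From demand, P = 145.5.
DWL is the triangle between Q = 37 and Q = 74: ½·(74 − 37)·(145.5 − 53) = 1711.25.

DWL = 1711.25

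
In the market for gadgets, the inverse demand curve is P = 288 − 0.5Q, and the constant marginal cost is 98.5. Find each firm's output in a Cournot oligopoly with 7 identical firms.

With 7 symmetric Cournot firms, each firm's FOC gives 288 − 4q = 98.5, so q = 47.375, Q = 7·47.375 = 331.625, and P = 1955/16.

q_i = 47.375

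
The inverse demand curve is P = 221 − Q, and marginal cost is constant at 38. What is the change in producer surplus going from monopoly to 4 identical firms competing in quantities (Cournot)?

PS falls by 3014.01

The monopolist equates marginal revenue to marginal cost: 221 − 2Q = 38, so Q = 91.5. From demand, P = 129.5.
PS = (129.5 − 38)·91.5 = 8372.25.
Cournot with 4 identical firms: the symmetric best-response condition is 221 − 5q = 38. Each firm produces q = 36.6, total output Q = 146.4, price P = 74.6.
PS = (74.6 − 38)·146.4 = 5358.24.
Change in producer surplus: 5358.24 − 8372.25 = −3014.01.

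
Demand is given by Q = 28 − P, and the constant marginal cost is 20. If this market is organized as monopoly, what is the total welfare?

Inverting demand: P = 28 − Q.
The monopolist equates marginal revenue to marginal cost: 28 − 2Q = 20, so Q = 4. From demand, P = 24.
CS = ½·(28 − 24)·4 = 8; PS = (24 − 20)·4 = 16; TS = 24.

TS = 24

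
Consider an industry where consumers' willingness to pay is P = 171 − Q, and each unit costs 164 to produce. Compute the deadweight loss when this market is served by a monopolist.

DWL = 6.125

Under competition P = MC = 164, so Q = (171 − 164)/1 = 7.
A monopolist chooses Q where MR = MC. MR = 171 − 2Q; setting this equal to 164 gives Q = 3.5 and P = 167.5.
DWL is the triangle between Q = 3.5 and Q = 7: ½·(7 − 3.5)·(167.5 − 164) = 6.125.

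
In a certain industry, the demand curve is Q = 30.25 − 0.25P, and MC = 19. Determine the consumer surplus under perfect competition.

CS = 1300.5

Inverting demand: P = 121 − 4Q.
Competitive firms price at marginal cost: P = 19, giving Q = 25.5.
CS = ½·(121 − 19)·25.5 = 1300.5.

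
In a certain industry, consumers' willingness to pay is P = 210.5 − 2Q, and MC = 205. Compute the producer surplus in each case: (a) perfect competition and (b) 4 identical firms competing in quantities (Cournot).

Competition: PS = 0; Cournot: PS = 2.42

Under competition P = MC = 205, so Q = (210.5 − 205)/2 = 2.75.
PS = (205 − 205)·2.75 = 0.
With 4 symmetric Cournot firms, each firm's FOC gives 210.5 − 10q = 205, so q = 0.55, Q = 4·0.55 = 2.2, and P = 206.1.
PS = (206.1 − 205)·2.2 = 2.42.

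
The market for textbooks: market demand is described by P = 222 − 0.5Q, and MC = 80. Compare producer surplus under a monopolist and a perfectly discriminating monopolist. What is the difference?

Monopoly sets MR = MC: 222 − Q = 80 ⇒ Q = 142, P = 222 − 0.5·142 = 151.
PS = (151 − 80)·142 = 10082.
A perfectly discriminating monopolist sells every unit with P(Q) ≥ MC(Q), so output equals the competitive quantity Q = 284. Each buyer pays their reservation price, so CS = 0 and the firm captures all surplus.
PS = ½·(222 − 80)·284 = 20164.
Change in producer surplus: 20164 − 10082 = 10082.

PS rises by 10082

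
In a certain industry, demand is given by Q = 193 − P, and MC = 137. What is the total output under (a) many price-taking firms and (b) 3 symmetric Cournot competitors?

Competition: Q = 56; Cournot: Q = 42

Inverting demand: P = 193 − Q.
Competitive firms price at marginal cost: P = 137, giving Q = 56.
With 3 symmetric Cournot firms, each firm's FOC gives 193 − 4q = 137, so q = 14, Q = 3·14 = 42, and P = 151.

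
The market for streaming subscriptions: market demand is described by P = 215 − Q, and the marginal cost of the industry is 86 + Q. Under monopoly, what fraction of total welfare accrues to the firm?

PS/TS = 0.75

A monopolist chooses Q where MR = MC. MR = 215 − 2Q; setting this equal to 86 + Q gives Q = 43 and P = 172.
CS = ½·(215 − 172)·43 = 924.5.
PS = P·Q − VC(Q) = 172·43 − (86·43 + ½·1·43²) = 2773.5.
Share captured = PS/TS = 2773.5/3698 = 0.75.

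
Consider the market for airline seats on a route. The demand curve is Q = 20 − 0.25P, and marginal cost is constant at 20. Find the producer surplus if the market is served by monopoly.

Inverting demand: P = 80 − 4Q.
Monopoly sets MR = MC: 80 − 8Q = 20 ⇒ Q = 7.5, P = 80 − 4·7.5 = 50.
PS = (50 − 20)·7.5 = 225.

PS = 225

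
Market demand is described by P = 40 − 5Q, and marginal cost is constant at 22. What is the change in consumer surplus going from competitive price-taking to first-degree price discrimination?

Consumer surplus falls by 32.4

Under competition P = MC = 22, so Q = (40 − 22)/5 = 3.6.
CS = ½·(40 − 22)·3.6 = 32.4.
A perfectly discriminating monopolist sells every unit with P(Q) ≥ MC(Q), so output equals the competitive quantity Q = 3.6. Each buyer pays their reservation price, so CS = 0 and the firm captures all surplus.
CS = 0.
Change in consumer surplus: 0 − 32.4 = −32.4.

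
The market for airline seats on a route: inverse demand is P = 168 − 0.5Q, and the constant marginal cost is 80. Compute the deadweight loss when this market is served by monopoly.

Competitive firms price at marginal cost: P = 80, giving Q = 176.
Monopoly sets MR = MC: 168 − Q = 80 ⇒ Q = 88, P = 168 − 0.5·88 = 124.
DWL is the triangle between Q = 88 and Q = 176: ½·(176 − 88)·(124 − 80) = 1936.

DWL = 1936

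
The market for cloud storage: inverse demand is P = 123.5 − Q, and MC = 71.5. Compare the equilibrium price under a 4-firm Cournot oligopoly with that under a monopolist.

Cournot with 4 identical firms: the symmetric best-response condition is 123.5 − 5q = 71.5. Each firm produces q = 10.4, total output Q = 41.6, price P = 81.9.
A monopolist chooses Q where MR = MC. MR = 123.5 − 2Q; setting this equal to 71.5 gives Q = 26 and P = 97.5.

Cournot: P = 81.9; Monopoly: P = 97.5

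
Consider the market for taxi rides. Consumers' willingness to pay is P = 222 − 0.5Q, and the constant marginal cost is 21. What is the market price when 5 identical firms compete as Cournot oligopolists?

Cournot with 5 identical firms: the symmetric best-response condition is 222 − 3q = 21. Each firm produces q = 67, total output Q = 335, price P = 54.5.

P = 54.5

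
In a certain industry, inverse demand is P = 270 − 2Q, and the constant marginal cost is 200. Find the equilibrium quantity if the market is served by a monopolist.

Q = 17.5

Monopoly sets MR = MC: 270 − 4Q = 200 ⇒ Q = 17.5, P = 270 − 2·17.5 = 235.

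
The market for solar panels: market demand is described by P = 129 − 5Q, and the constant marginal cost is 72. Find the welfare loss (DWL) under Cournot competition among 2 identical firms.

Under competition P = MC = 72, so Q = (129 − 72)/5 = 11.4.
In a 2-firm Cournot equilibrium, symmetry and the first-order condition give q = (129 − 72)/(15) = 3.8. So Q = 7.6 and P = 91.
DWL is the triangle between Q = 7.6 and Q = 11.4: ½·(11.4 − 7.6)·(91 − 72) = 36.1.

DWL = 36.1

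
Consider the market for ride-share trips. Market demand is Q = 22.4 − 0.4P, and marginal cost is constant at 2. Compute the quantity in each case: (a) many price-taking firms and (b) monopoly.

Competition: Q = 21.6; Monopoly: Q = 10.8

Inverting demand: P = 56 − 2.5Q.
Perfect competition: P = MC = 2, so 56 − 2.5Q = 2 and Q = 21.6.
A monopolist chooses Q where MR = MC. MR = 56 − 5Q; setting this equal to 2 gives Q = 10.8 and P = 29.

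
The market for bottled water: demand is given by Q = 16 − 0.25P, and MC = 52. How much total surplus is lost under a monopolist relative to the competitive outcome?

DWL = 4.5

Inverting demand: P = 64 − 4Q.
Under competition P = MC = 52, so Q = (64 − 52)/4 = 3.
The monopolist equates marginal revenue to marginal cost: 64 − 8Q = 52, so Q = 1.5. From demand, P = 58.
DWL is the triangle between Q = 1.5 and Q = 3: ½·(3 − 1.5)·(58 − 52) = 4.5.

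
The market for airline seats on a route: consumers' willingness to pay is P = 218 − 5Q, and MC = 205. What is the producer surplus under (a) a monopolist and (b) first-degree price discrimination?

A monopolist chooses Q where MR = MC. MR = 218 − 10Q; setting this equal to 205 gives Q = 1.3 and P = 211.5.
PS = (211.5 − 205)·1.3 = 8.45.
A perfectly discriminating monopolist sells every unit with P(Q) ≥ MC(Q), so output equals the competitive quantity Q = 2.6. Each buyer pays their reservation price, so CS = 0 and the firm captures all surplus.
PS = ½·(218 − 205)·2.6 = 16.9.

Monopoly: PS = 8.45; Perfect PD: PS = 16.9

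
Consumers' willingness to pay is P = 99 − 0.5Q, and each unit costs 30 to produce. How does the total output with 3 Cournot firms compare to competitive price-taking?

In a 3-firm Cournot equilibrium, symmetry and the first-order condition give q = (99 − 30)/(2) = 34.5. So Q = 103.5 and P = 47.25.
Under competition P = MC = 30, so Q = (99 − 30)/0.5 = 138.

Cournot: Q = 103.5; Competition: Q = 138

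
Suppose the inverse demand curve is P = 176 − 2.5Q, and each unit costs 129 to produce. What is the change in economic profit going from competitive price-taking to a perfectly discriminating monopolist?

Competitive firms price at marginal cost: P = 129, giving Q = 18.8.
Profit = (129 − 129)·18.8 = 0.
Under first-degree price discrimination the firm charges each unit its demand price and produces up to where P = MC, i.e. Q = 18.8. Consumer surplus is zero; producer surplus equals total surplus.
PS equals the full surplus area, 441.8. Profit = 441.8 = 441.8.
Change in economic profit: 441.8 − 0 = 441.8.

π rises by 441.8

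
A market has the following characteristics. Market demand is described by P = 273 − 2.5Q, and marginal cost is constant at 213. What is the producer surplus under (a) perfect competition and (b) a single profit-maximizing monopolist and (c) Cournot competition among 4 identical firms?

Under competition P = MC = 213, so Q = (273 − 213)/2.5 = 24.
PS = (213 − 213)·24 = 0.
Monopoly sets MR = MC: 273 − 5Q = 213 ⇒ Q = 12, P = 273 − 2.5·12 = 243.
PS = (243 − 213)·12 = 360.
With 4 symmetric Cournot firms, each firm's FOC gives 273 − 12.5q = 213, so q = 4.8, Q = 4·4.8 = 19.2, and P = 225.
PS = (225 − 213)·19.2 = 230.4.

Competition: PS = 0; Monopoly: PS = 360; Cournot: PS = 230.4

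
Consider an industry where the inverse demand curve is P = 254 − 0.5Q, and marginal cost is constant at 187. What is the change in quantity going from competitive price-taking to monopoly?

Q falls by 67

Competitive firms price at marginal cost: P = 187, giving Q = 134.
The monopolist equates marginal revenue to marginal cost: 254 − Q = 187, so Q = 67. From demand, P = 220.5.
Change in quantity: 67 − 134 = −67.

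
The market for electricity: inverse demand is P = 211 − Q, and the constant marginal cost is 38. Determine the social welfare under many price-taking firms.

TS = 14964.5

Competitive firms price at marginal cost: P = 38, giving Q = 173.
CS = ½·(211 − 38)·173 = 14964.5; PS = (38 − 38)·173 = 0; TS = 14964.5.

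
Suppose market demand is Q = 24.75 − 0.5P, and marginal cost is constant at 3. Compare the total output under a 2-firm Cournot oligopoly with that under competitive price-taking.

Inverting demand: P = 49.5 − 2Q.
With 2 symmetric Cournot firms, each firm's FOC gives 49.5 − 6q = 3, so q = 7.75, Q = 2·7.75 = 15.5, and P = 18.5.
Under competition P = MC = 3, so Q = (49.5 − 3)/2 = 23.25.

Cournot: Q = 15.5; Competition: Q = 23.25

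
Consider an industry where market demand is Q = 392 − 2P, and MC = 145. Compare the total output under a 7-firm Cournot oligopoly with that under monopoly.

Inverting demand: P = 196 − 0.5Q.
With 7 symmetric Cournot firms, each firm's FOC gives 196 − 4q = 145, so q = 12.75, Q = 7·12.75 = 89.25, and P = 151.375.
Monopoly sets MR = MC: 196 − Q = 145 ⇒ Q = 51, P = 196 − 0.5·51 = 170.5.

Cournot: Q = 89.25; Monopoly: Q = 51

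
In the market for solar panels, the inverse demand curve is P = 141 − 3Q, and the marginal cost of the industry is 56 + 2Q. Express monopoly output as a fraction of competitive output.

Monopoly sets MR = MC: 141 − 6Q = 56 + 2Q ⇒ Q = 10.625, P = 141 − 3·10.625 = 109.125.
Competitive equilibrium sets price equal to marginal cost: 141 − 3Q = 56 + 2Q, so Q = 17 and P = 90.
Ratio Q_m/Q_c = 10.625/17 = 0.625.

Q_m/Q_c = 0.625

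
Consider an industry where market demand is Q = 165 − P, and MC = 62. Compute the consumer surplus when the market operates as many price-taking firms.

Inverting demand: P = 165 − Q.
Under competition P = MC = 62, so Q = (165 − 62)/1 = 103.
CS = ½·(165 − 62)·103 = 5304.5.

CS = 5304.5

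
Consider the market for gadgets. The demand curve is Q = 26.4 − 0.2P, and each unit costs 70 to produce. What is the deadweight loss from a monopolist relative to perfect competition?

DWL = 96.1

Inverting demand: P = 132 − 5Q.
Under competition P = MC = 70, so Q = (132 − 70)/5 = 12.4.
Monopoly sets MR = MC: 132 − 10Q = 70 ⇒ Q = 6.2, P = 132 − 5·6.2 = 101.
DWL is the triangle between Q = 6.2 and Q = 12.4: ½·(12.4 − 6.2)·(101 − 70) = 96.1.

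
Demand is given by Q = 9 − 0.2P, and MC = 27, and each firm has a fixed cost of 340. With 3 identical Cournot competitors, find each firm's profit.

Inverting demand: P = 45 − 5Q.
With 3 symmetric Cournot firms, each firm's FOC gives 45 − 20q = 27, so q = 0.9, Q = 3·0.9 = 2.7, and P = 31.5.
Each firm's profit = (31.5 − 27)·0.9 − 340 = −335.95.

π_i = −335.95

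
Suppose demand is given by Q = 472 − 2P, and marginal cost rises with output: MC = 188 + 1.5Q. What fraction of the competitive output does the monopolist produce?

Inverting demand: P = 236 − 0.5Q.
The monopolist equates marginal revenue to marginal cost: 236 − Q = 188 + 1.5Q, so Q = 19.2. From demand, P = 226.4.
Competitive equilibrium sets price equal to marginal cost: 236 − 0.5Q = 188 + 1.5Q, so Q = 24 and P = 224.
Ratio Q_m/Q_c = 19.2/24 = 0.8.

Q_m/Q_c = 0.8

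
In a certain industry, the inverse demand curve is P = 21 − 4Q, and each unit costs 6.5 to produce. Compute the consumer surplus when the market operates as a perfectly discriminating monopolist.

A perfectly discriminating monopolist sells every unit with P(Q) ≥ MC(Q), so output equals the competitive quantity Q = 3.625. Each buyer pays their reservation price, so CS = 0 and the firm captures all surplus.
CS = 0.

CS = 0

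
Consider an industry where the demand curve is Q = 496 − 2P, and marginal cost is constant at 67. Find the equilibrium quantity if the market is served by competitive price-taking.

Q = 362

Inverting demand: P = 248 − 0.5Q.
Perfect competition: P = MC = 67, so 248 − 0.5Q = 67 and Q = 362.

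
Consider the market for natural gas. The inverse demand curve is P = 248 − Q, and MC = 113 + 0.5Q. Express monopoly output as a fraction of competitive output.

Q_m/Q_c = 0.6

Monopoly sets MR = MC: 248 − 2Q = 113 + 0.5Q ⇒ Q = 54, P = 248 − 54 = 194.
Under competition P = MC: 248 − Q = 113 + 0.5Q ⇒ Q = 90, P = 158.
Ratio Q_m/Q_c = 54/90 = 0.6.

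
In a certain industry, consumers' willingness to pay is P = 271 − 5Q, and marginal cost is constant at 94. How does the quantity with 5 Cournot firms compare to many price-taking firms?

Cournot: Q = 29.5; Competition: Q = 35.4

Cournot with 5 identical firms: the symmetric best-response condition is 271 − 30q = 94. Each firm produces q = 5.9, total output Q = 29.5, price P = 123.5.
Competitive firms price at marginal cost: P = 94, giving Q = 35.4.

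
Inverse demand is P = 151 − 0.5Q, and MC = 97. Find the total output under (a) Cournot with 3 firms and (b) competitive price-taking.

With 3 symmetric Cournot firms, each firm's FOC gives 151 − 2q = 97, so q = 27, Q = 3·27 = 81, and P = 110.5.
Perfect competition: P = MC = 97, so 151 − 0.5Q = 97 and Q = 108.

Cournot: Q = 81; Competition: Q = 108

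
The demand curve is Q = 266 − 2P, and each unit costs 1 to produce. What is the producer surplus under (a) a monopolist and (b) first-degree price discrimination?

Monopoly: PS = 8712; Perfect PD: PS = 17424

Inverting demand: P = 133 − 0.5Q.
The monopolist equates marginal revenue to marginal cost: 133 − Q = 1, so Q = 132. From demand, P = 67.
PS = (67 − 1)·132 = 8712.
Under first-degree price discrimination the firm charges each unit its demand price and produces up to where P = MC, i.e. Q = 264. Consumer surplus is zero; producer surplus equals total surplus.
PS = ½·(133 − 1)·264 = 17424.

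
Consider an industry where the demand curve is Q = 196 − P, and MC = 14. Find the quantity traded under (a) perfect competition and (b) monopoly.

Competition: Q = 182; Monopoly: Q = 91

Inverting demand: P = 196 − Q.
Competitive firms price at marginal cost: P = 14, giving Q = 182.
The monopolist equates marginal revenue to marginal cost: 196 − 2Q = 14, so Q = 91. From demand, P = 105.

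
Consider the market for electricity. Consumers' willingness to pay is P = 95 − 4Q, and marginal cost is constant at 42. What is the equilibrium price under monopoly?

A monopolist chooses Q where MR = MC. MR = 95 − 8Q; setting this equal to 42 gives Q = 6.625 and P = 68.5.

P = 68.5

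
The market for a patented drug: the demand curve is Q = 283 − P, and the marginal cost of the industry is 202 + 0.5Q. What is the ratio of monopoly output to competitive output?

Q_m/Q_c = 0.6

Inverting demand: P = 283 − Q.
Monopoly sets MR = MC: 283 − 2Q = 202 + 0.5Q ⇒ Q = 32.4, P = 283 − 32.4 = 250.6.
Competitive equilibrium sets price equal to marginal cost: 283 − Q = 202 + 0.5Q, so Q = 54 and P = 229.
Ratio Q_m/Q_c = 32.4/54 = 0.6.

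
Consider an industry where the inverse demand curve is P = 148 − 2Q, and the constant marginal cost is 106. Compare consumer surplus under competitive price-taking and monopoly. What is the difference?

CS falls by 330.75

Competitive firms price at marginal cost: P = 106, giving Q = 21.
CS = ½·(148 − 106)·21 = 441.
The monopolist equates marginal revenue to marginal cost: 148 − 4Q = 106, so Q = 10.5. From demand, P = 127.
CS = ½·(148 − 127)·10.5 = 110.25.
Change in consumer surplus: 110.25 − 441 = −330.75.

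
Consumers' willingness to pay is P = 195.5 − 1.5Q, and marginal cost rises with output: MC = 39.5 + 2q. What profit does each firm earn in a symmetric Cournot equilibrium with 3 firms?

π_i = 950.625

In a 3-firm Cournot equilibrium, symmetry and the first-order condition give q = (195.5 − 39.5)/(8) = 19.5. So Q = 58.5 and P = 107.75.
Each firm's profit = 107.75·19.5 − (39.5·19.5 + ½·2·19.5²) = 950.625.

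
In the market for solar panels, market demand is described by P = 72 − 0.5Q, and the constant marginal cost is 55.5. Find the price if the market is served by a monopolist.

P = 63.75

The monopolist equates marginal revenue to marginal cost: 72 − Q = 55.5, so Q = 16.5. From demand, P = 63.75.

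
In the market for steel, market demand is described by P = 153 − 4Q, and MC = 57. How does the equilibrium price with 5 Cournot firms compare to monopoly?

Cournot with 5 identical firms: the symmetric best-response condition is 153 − 24q = 57. Each firm produces q = 4, total output Q = 20, price P = 73.
Monopoly sets MR = MC: 153 − 8Q = 57 ⇒ Q = 12, P = 153 − 4·12 = 105.

Cournot: P = 73; Monopoly: P = 105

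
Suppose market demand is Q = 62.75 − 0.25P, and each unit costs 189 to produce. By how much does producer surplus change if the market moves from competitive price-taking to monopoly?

Inverting demand: P = 251 − 4Q.
Perfect competition: P = MC = 189, so 251 − 4Q = 189 and Q = 15.5.
PS = (189 − 189)·15.5 = 0.
The monopolist equates marginal revenue to marginal cost: 251 − 8Q = 189, so Q = 7.75. From demand, P = 220.
PS = (220 − 189)·7.75 = 240.25.
Change in producer surplus: 240.25 − 0 = 240.25.

Producer surplus rises by 240.25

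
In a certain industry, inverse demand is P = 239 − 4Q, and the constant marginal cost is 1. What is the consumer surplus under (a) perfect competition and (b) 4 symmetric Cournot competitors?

Perfect competition: P = MC = 1, so 239 − 4Q = 1 and Q = 59.5.
CS = ½·(239 − 1)·59.5 = 7080.5.
In a 4-firm Cournot equilibrium, symmetry and the first-order condition give q = (239 − 1)/(20) = 11.9. So Q = 47.6 and P = 48.6.
CS = ½·(239 − 48.6)·47.6 = 4531.52.

Competition: CS = 7080.5; Cournot: CS = 4531.52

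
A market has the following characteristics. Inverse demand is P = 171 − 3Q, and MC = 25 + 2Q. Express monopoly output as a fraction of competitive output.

Q_m/Q_c = 0.625

A monopolist chooses Q where MR = MC. MR = 171 − 6Q; setting this equal to 25 + 2Q gives Q = 18.25 and P = 116.25.
Competitive equilibrium sets price equal to marginal cost: 171 − 3Q = 25 + 2Q, so Q = 29.2 and P = 83.4.
Ratio Q_m/Q_c = 18.25/29.2 = 0.625.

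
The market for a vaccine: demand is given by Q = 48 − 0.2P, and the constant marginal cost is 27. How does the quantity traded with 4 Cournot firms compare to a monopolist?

Inverting demand: P = 240 − 5Q.
With 4 symmetric Cournot firms, each firm's FOC gives 240 − 25q = 27, so q = 8.52, Q = 4·8.52 = 34.08, and P = 69.6.
A monopolist chooses Q where MR = MC. MR = 240 − 10Q; setting this equal to 27 gives Q = 21.3 and P = 133.5.

Cournot: Q = 34.08; Monopoly: Q = 21.3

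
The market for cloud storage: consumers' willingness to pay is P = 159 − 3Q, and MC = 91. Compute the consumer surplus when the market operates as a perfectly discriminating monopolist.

With perfect price discrimination, output is the efficient level Q = 68/3 (where demand meets MC), but every buyer pays their willingness to pay: CS = 0 and PS = total surplus.
CS = 0.

CS = 0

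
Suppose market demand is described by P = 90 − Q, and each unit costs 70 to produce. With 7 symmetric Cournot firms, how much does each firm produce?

Cournot with 7 identical firms: the symmetric best-response condition is 90 − 8q = 70. Each firm produces q = 2.5, total output Q = 17.5, price P = 72.5.

q_i = 2.5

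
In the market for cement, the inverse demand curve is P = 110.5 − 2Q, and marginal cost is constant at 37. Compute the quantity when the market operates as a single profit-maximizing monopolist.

A monopolist chooses Q where MR = MC. MR = 110.5 − 4Q; setting this equal to 37 gives Q = 18.375 and P = 73.75.

Q = 18.375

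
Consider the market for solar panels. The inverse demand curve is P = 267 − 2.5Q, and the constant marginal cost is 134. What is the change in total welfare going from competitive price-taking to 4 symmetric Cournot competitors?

TS falls by 141.512

Competitive firms price at marginal cost: P = 134, giving Q = 53.2.
CS = ½·(267 − 134)·53.2 = 3537.8; PS = (134 − 134)·53.2 = 0; TS = 3537.8.
In a 4-firm Cournot equilibrium, symmetry and the first-order condition give q = (267 − 134)/(12.5) = 10.64. So Q = 42.56 and P = 160.6.
CS = ½·(267 − 160.6)·42.56 = 2264.192; PS = (160.6 − 134)·42.56 = 1132.096; TS = 3396.288.
Change in total welfare: 3396.288 − 3537.8 = −141.512.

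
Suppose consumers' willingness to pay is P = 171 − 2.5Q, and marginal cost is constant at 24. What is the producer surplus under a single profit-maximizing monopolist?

A monopolist chooses Q where MR = MC. MR = 171 − 5Q; setting this equal to 24 gives Q = 29.4 and P = 97.5.
PS = (97.5 − 24)·29.4 = 2160.9.

PS = 2160.9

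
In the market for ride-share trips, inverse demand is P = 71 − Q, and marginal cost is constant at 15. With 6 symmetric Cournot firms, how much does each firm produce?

With 6 symmetric Cournot firms, each firm's FOC gives 71 − 7q = 15, so q = 8, Q = 6·8 = 48, and P = 23.

q_i = 8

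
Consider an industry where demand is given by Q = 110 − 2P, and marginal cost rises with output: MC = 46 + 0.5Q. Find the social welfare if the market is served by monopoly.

TS = 36

Inverting demand: P = 55 − 0.5Q.
A monopolist chooses Q where MR = MC. MR = 55 − Q; setting this equal to 46 + 0.5Q gives Q = 6 and P = 52.
CS = ½·(55 − 52)·6 = 9; PS = (52·6 − 46·6 − ½·0.5·6²) = 27; TS = 36.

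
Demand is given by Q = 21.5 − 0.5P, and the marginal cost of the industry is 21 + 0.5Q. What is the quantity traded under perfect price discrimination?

Inverting demand: P = 43 − 2Q.
Under first-degree price discrimination the firm charges each unit its demand price and produces up to where P = MC, i.e. Q = 8.8. Consumer surplus is zero; producer surplus equals total surplus.

Q = 8.8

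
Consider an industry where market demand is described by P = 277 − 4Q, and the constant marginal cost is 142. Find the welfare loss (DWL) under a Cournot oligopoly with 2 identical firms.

DWL = 253.125

Competitive firms price at marginal cost: P = 142, giving Q = 33.75.
Cournot with 2 identical firms: the symmetric best-response condition is 277 − 12q = 142. Each firm produces q = 11.25, total output Q = 22.5, price P = 187.
DWL is the triangle between Q = 22.5 and Q = 33.75: ½·(33.75 − 22.5)·(187 − 142) = 253.125.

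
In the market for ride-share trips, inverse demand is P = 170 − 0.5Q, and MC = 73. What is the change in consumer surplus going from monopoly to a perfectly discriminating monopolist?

CS falls by 2352.25

The monopolist equates marginal revenue to marginal cost: 170 − Q = 73, so Q = 97. From demand, P = 121.5.
CS = ½·(170 − 121.5)·97 = 2352.25.
With perfect price discrimination, output is the efficient level Q = 194 (where demand meets MC), but every buyer pays their willingness to pay: CS = 0 and PS = total surplus.
CS = 0.
Change in consumer surplus: 0 − 2352.25 = −2352.25.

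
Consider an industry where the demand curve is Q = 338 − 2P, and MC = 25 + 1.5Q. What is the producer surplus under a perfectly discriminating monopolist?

Inverting demand: P = 169 − 0.5Q.
Under first-degree price discrimination the firm charges each unit its demand price and produces up to where P = MC, i.e. Q = 72. Consumer surplus is zero; producer surplus equals total surplus.
PS = ½·(169 − 25)·72 = 5184.

PS = 5184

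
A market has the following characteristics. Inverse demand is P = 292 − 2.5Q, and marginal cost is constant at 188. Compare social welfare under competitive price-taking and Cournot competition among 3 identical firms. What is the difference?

TS falls by 135.2

Under competition P = MC = 188, so Q = (292 − 188)/2.5 = 41.6.
CS = ½·(292 − 188)·41.6 = 2163.2; PS = (188 − 188)·41.6 = 0; TS = 2163.2.
With 3 symmetric Cournot firms, each firm's FOC gives 292 − 10q = 188, so q = 10.4, Q = 3·10.4 = 31.2, and P = 214.
CS = ½·(292 − 214)·31.2 = 1216.8; PS = (214 − 188)·31.2 = 811.2; TS = 2028.
Change in social welfare: 2028 − 2163.2 = −135.2.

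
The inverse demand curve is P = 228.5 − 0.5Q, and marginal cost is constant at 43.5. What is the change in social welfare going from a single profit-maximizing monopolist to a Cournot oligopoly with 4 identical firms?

The monopolist equates marginal revenue to marginal cost: 228.5 − Q = 43.5, so Q = 185. From demand, P = 136.
CS = ½·(228.5 − 136)·185 = 8556.25; PS = (136 − 43.5)·185 = 17112.5; TS = 25668.75.
In a 4-firm Cournot equilibrium, symmetry and the first-order condition give q = (228.5 − 43.5)/(2.5) = 74. So Q = 296 and P = 80.5.
CS = ½·(228.5 − 80.5)·296 = 21904; PS = (80.5 − 43.5)·296 = 10952; TS = 32856.
Change in social welfare: 32856 − 25668.75 = 7187.25.

TS rises by 7187.25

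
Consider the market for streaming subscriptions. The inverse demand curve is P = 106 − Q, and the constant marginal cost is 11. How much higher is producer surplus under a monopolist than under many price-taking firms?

PS rises by 2256.25

Competitive firms price at marginal cost: P = 11, giving Q = 95.
PS = (11 − 11)·95 = 0.
The monopolist equates marginal revenue to marginal cost: 106 − 2Q = 11, so Q = 47.5. From demand, P = 58.5.
PS = (58.5 − 11)·47.5 = 2256.25.
Change in producer surplus: 2256.25 − 0 = 2256.25.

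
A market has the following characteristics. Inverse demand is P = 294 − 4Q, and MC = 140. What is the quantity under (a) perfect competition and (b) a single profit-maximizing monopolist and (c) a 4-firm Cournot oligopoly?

Competitive firms price at marginal cost: P = 140, giving Q = 38.5.
A monopolist chooses Q where MR = MC. MR = 294 − 8Q; setting this equal to 140 gives Q = 19.25 and P = 217.
With 4 symmetric Cournot firms, each firm's FOC gives 294 − 20q = 140, so q = 7.7, Q = 4·7.7 = 30.8, and P = 170.8.

Competition: Q = 38.5; Monopoly: Q = 19.25; Cournot: Q = 30.8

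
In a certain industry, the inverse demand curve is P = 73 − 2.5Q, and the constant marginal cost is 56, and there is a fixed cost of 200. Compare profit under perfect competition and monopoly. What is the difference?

Profit rises by 28.9

Perfect competition: P = MC = 56, so 73 − 2.5Q = 56 and Q = 6.8.
Profit = (56 − 56)·6.8 − 200 = −200.
A monopolist chooses Q where MR = MC. MR = 73 − 5Q; setting this equal to 56 gives Q = 3.4 and P = 64.5.
Profit = (64.5 − 56)·3.4 − 200 = −171.1.
Change in profit: −171.1 − −200 = 28.9.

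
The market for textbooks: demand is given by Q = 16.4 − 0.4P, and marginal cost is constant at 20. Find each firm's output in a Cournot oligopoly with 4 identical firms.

Inverting demand: P = 41 − 2.5Q.
In a 4-firm Cournot equilibrium, symmetry and the first-order condition give q = (41 − 20)/(12.5) = 1.68. So Q = 6.72 and P = 24.2.

q_i = 1.68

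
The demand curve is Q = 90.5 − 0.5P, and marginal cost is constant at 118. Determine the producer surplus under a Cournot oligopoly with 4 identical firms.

Inverting demand: P = 181 − 2Q.
With 4 symmetric Cournot firms, each firm's FOC gives 181 − 10q = 118, so q = 6.3, Q = 4·6.3 = 25.2, and P = 130.6.
PS = (130.6 − 118)·25.2 = 317.52.

PS = 317.52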